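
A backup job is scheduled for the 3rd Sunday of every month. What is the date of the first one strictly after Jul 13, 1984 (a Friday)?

Jul 15, 1984

Jul 1984 starts on a Sunday; its first Sunday is the 1st, so the 3rd Sunday is the 15th — Jul 15, 1984.
Jul 15, 1984 is after Jul 13, 1984, so that is the next one.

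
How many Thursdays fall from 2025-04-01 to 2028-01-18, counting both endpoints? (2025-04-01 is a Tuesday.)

2025-04-01 is a Tuesday; the first Thursday on or after it is 2025-04-03 (2 days later).
From 2025-04-03 to 2028-01-18: 272 + 365 + 365 + 18 = 1020 days (rest of 2025, 2026, 2027, to 2028-01-18 in 2028).
1020 ÷ 7 = 145 full weeks with remainder 5, so 145 more Thursdays after the first → 146.

146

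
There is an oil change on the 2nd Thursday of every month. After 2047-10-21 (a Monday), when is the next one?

October 2047 starts on a Tuesday; its first Thursday is the 3rd, so the 2nd Thursday is the 10th — 2047-10-10.
That is not after 2047-10-21, so look at November 2047.
November 2047 starts on a Friday; its first Thursday is the 7th, so the 2nd Thursday is the 14th — 2047-11-14.

2047-11-14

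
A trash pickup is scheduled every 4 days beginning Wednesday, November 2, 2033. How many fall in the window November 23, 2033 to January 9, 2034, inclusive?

12

Occurrences land 4·i days after November 2, 2033 for i = 0, 1, 2, …
November 23, 2033 is 21 days after the start; 21 ÷ 4 = 5 remainder 1; since the remainder is 1, round up to i = 6. First occurrence in the window: #7 on November 26, 2033 (6×4 = 24 days in).
January 9, 2034 is 68 days after the start; 68 ÷ 4 = 17 remainder 0. Last occurrence in the window: #18 on January 9, 2034.
Occurrences #7 through #18: 12 in total.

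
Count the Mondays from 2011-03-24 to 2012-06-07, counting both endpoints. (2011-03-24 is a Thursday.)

63

2011-03-24 is a Thursday; the first Monday on or after it is 2011-03-28 (4 days later).
From 2011-03-28 to 2012-06-07: 278 + 159 = 437 days (rest of 2011, to 2012-06-07 in 2012).
437 ÷ 7 = 62 full weeks with remainder 3, so 62 more Mondays after the first → 63.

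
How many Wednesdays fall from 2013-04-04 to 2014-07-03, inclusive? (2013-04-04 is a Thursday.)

65

2013-04-04 is a Thursday; the first Wednesday on or after it is 2013-04-10 (6 days later).
From 2013-04-10 to 2014-07-03: 265 + 184 = 449 days (rest of 2013, to 2014-07-03 in 2014).
449 ÷ 7 = 64 full weeks with remainder 1, so 64 more Wednesdays after the first → 65.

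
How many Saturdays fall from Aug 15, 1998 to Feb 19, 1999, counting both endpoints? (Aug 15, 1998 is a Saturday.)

Aug 15, 1998 is a Saturday; the first Saturday on or after it is Aug 15, 1998.
From Aug 15, 1998 to Feb 19, 1999: 16 + 30 + 31 + 30 + 31 + 31 + 19 = 188 days (rest of Aug, Sep, Oct, Nov, Dec, Jan, Feb).
188 ÷ 7 = 26 full weeks with remainder 6, so 26 more Saturdays after the first → 27.

27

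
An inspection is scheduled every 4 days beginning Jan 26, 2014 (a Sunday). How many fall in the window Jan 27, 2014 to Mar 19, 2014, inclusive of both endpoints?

Occurrences land 4·i days after Jan 26, 2014 for i = 0, 1, 2, …
Jan 27, 2014 is 1 day after the start; 1 ÷ 4 = 0 remainder 1; since the remainder is 1, round up to i = 1. First occurrence in the window: #2 on Jan 30, 2014 (1×4 = 4 days in).
Mar 19, 2014 is 52 days after the start; 52 ÷ 4 = 13 remainder 0. Last occurrence in the window: #14 on Mar 19, 2014.
Occurrences #2 through #14: 13 in total.

13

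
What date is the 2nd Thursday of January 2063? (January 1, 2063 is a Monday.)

January 11, 2063

January 2063 begins on a Monday, so the first Thursday is January 4 (3 days later).
The 2nd Thursday is 1 weeks later: 4 + 7 = 11.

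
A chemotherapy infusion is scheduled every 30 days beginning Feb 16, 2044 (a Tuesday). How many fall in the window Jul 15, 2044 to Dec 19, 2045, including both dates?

18

Occurrences land 30·i days after Feb 16, 2044 for i = 0, 1, 2, …
Jul 15, 2044 is 150 days after the start; 150 ÷ 30 = 5 remainder 0. First occurrence in the window: #6 on Jul 15, 2044 (5×30 = 150 days in).
Dec 19, 2045 is 672 days after the start; 672 ÷ 30 = 22 remainder 12. Last occurrence in the window: #23 on Dec 7, 2045.
Occurrences #6 through #23: 18 in total.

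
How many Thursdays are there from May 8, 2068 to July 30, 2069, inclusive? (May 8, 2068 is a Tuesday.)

64

May 8, 2068 is a Tuesday; the first Thursday on or after it is May 10, 2068 (2 days later).
From May 10, 2068 to July 30, 2069: 235 + 211 = 446 days (rest of 2068, to July 30, 2069 in 2069).
446 ÷ 7 = 63 full weeks with remainder 5, so 63 more Thursdays after the first → 64.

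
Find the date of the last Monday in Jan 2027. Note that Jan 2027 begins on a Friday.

Jan 25, 2027

Jan 2027 begins on a Friday, so the first Monday is Jan 4 (3 days later).
Jan 2027 has 31 days. Adding weeks: 4, 11, 18, 25 — the last one ≤ 31 is the 25th.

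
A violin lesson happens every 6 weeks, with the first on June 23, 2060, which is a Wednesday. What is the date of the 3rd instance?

September 15, 2060

The 3rd occurrence is 2 intervals after the first: 2 × 42 = 84 days after June 23, 2060.
June has 30 days — 7 days to the end of June leaves 77.
July has 31 days (46 left).
August has 31 days (15 left).
15 days into September → September 15, 2060.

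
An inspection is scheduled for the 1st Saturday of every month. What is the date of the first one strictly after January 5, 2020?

February 1, 2020

January 2020 starts on a Wednesday, so its 1st Saturday is January 4, 2020 (3 days in).
That is not after January 5, 2020, so look at February 2020.
February 2020 starts on a Saturday, so its 1st Saturday is February 1, 2020.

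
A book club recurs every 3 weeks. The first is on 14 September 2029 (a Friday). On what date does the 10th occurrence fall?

22 March 2030

The 10th occurrence is 9 intervals after the first: 9 × 21 = 189 days after 14 September 2029.
September has 30 days — 16 days to the end of September leaves 173.
October has 31 days (142 left).
November has 30 days (112 left).
December has 31 days (81 left).
January has 31 days (50 left).
February has 28 days (22 left).
22 days into March → 22 March 2030.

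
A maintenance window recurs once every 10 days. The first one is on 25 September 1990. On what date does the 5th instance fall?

The 5th occurrence is 4 intervals after the first: 4 × 10 = 40 days after 25 September 1990.
September has 30 days — 5 days to the end of September leaves 35.
October has 31 days (4 left).
4 days into November → 4 November 1990.

4 November 1990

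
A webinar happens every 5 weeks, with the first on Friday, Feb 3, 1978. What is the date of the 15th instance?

Jun 8, 1979

The 15th occurrence is 14 intervals after the first: 14 × 35 = 490 days after Feb 3, 1978.
Feb has 28 days — 25 days to the end of Feb leaves 465.
From end of Feb to end of 1978 is 306 days (159 left).
Jan has 31 days (128 left).
Feb has 28 days (100 left).
Mar has 31 days (69 left).
Apr has 30 days (39 left).
May has 31 days (8 left).
8 days into Jun → Jun 8, 1979.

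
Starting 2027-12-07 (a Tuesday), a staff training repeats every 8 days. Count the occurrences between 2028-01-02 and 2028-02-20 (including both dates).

Occurrences land 8·i days after 2027-12-07 for i = 0, 1, 2, …
2028-01-02 is 26 days after the start; 26 ÷ 8 = 3 remainder 2; since the remainder is 2, round up to i = 4. First occurrence in the window: #5 on 2028-01-08 (4×8 = 32 days in).
2028-02-20 is 75 days after the start; 75 ÷ 8 = 9 remainder 3. Last occurrence in the window: #10 on 2028-02-17.
Occurrences #5 through #10: 6 in total.

6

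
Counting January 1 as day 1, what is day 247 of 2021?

Jan has 31 days (247 − 31 = 216 remain).
Feb has 28 days (216 − 28 = 188 remain).
Mar has 31 days (188 − 31 = 157 remain).
Apr has 30 days (157 − 30 = 127 remain).
May has 31 days (127 − 31 = 96 remain).
Jun has 30 days (96 − 30 = 66 remain).
Jul has 31 days (66 − 31 = 35 remain).
Aug has 31 days (35 − 31 = 4 remain).
4 into Sep → Sep 4.

Sep 4, 2021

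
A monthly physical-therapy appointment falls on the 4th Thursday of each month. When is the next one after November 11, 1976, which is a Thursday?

November 25, 1976

November 1976 starts on a Monday; its first Thursday is the 4th, so the 4th Thursday is the 25th — November 25, 1976.
November 25, 1976 is after November 11, 1976, so that is the next one.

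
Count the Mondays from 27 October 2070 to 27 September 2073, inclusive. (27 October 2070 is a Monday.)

153

27 October 2070 is a Monday; the first Monday on or after it is 27 October 2070.
From 27 October 2070 to 27 September 2073: 65 + 365 + 366 + 270 = 1066 days (rest of 2070, 2071, 2072, to 27 September 2073 in 2073).
1066 ÷ 7 = 152 full weeks with remainder 2, so 152 more Mondays after the first → 153.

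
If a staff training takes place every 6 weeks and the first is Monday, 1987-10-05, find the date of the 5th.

1988-03-21

The 5th occurrence is 4 intervals after the first: 4 × 42 = 168 days after 1987-10-05.
October has 31 days — 26 days to the end of October leaves 142.
November has 30 days (112 left).
December has 31 days (81 left).
January has 31 days (50 left).
February has 29 days (21 left).
21 days into March → 1988-03-21.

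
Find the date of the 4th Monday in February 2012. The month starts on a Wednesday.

February 27, 2012

February 2012 begins on a Wednesday, so the first Monday is February 6 (5 days later).
The 4th Monday is 3 weeks later: 6 + 21 = 27.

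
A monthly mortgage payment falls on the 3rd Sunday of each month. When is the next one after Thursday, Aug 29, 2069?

Aug 2069 starts on a Thursday; its first Sunday is the 4th, so the 3rd Sunday is the 18th — Aug 18, 2069.
That is not after Aug 29, 2069, so look at Sep 2069.
Sep 2069 starts on a Sunday; its first Sunday is the 1st, so the 3rd Sunday is the 15th — Sep 15, 2069.

Sep 15, 2069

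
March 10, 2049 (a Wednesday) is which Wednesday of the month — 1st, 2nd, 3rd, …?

Day 10 falls in week ⌈10/7⌉ of the month.
Days 1–7 hold the 1st Wednesday, 8–14 the 2nd, 15–21 the 3rd, 22–28 the 4th, 29–31 the 5th.
10 is in the range for the 2nd.

2nd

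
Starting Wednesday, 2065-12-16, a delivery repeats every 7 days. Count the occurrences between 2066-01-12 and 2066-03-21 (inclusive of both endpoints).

10

Occurrences land 7·i days after 2065-12-16 for i = 0, 1, 2, …
2066-01-12 is 27 days after the start; 27 ÷ 7 = 3 remainder 6; since the remainder is 6, round up to i = 4. First occurrence in the window: #5 on 2066-01-13 (4×7 = 28 days in).
2066-03-21 is 95 days after the start; 95 ÷ 7 = 13 remainder 4. Last occurrence in the window: #14 on 2066-03-17.
Occurrences #5 through #14: 10 in total.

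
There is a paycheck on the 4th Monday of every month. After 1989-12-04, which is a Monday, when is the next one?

1989-12-25

December 1989 starts on a Friday; its first Monday is the 4th, so the 4th Monday is the 25th — 1989-12-25.
1989-12-25 is after 1989-12-04, so that is the next one.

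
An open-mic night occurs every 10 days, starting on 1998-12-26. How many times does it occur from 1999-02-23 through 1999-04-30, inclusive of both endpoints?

7

Occurrences land 10·i days after 1998-12-26 for i = 0, 1, 2, …
1999-02-23 is 59 days after the start; 59 ÷ 10 = 5 remainder 9; since the remainder is 9, round up to i = 6. First occurrence in the window: #7 on 1999-02-24 (6×10 = 60 days in).
1999-04-30 is 125 days after the start; 125 ÷ 10 = 12 remainder 5. Last occurrence in the window: #13 on 1999-04-25.
Occurrences #7 through #13: 7 in total.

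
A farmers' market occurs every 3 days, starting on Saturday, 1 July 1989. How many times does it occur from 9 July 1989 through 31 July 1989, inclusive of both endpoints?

8

Occurrences land 3·i days after 1 July 1989 for i = 0, 1, 2, …
9 July 1989 is 8 days after the start; 8 ÷ 3 = 2 remainder 2; since the remainder is 2, round up to i = 3. First occurrence in the window: #4 on 10 July 1989 (3×3 = 9 days in).
31 July 1989 is 30 days after the start; 30 ÷ 3 = 10 remainder 0. Last occurrence in the window: #11 on 31 July 1989.
Occurrences #4 through #11: 8 in total.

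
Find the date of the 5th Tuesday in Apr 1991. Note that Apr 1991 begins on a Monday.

Apr 30, 1991

Apr 1991 begins on a Monday, so the first Tuesday is Apr 2 (1 day later).
The 5th Tuesday is 4 weeks later: 2 + 28 = 30.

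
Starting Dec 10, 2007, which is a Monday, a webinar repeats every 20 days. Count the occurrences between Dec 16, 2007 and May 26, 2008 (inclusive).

Occurrences land 20·i days after Dec 10, 2007 for i = 0, 1, 2, …
Dec 16, 2007 is 6 days after the start; 6 ÷ 20 = 0 remainder 6; since the remainder is 6, round up to i = 1. First occurrence in the window: #2 on Dec 30, 2007 (1×20 = 20 days in).
May 26, 2008 is 168 days after the start; 168 ÷ 20 = 8 remainder 8. Last occurrence in the window: #9 on May 18, 2008.
Occurrences #2 through #9: 8 in total.

8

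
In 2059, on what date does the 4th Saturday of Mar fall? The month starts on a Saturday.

Mar 22, 2059

Mar 2059 begins on a Saturday, so the first Saturday is Mar 1.
The 4th Saturday is 3 weeks later: 1 + 21 = 22.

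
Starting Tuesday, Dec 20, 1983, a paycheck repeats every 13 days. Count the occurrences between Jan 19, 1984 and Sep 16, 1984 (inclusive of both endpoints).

Occurrences land 13·i days after Dec 20, 1983 for i = 0, 1, 2, …
Jan 19, 1984 is 30 days after the start; 30 ÷ 13 = 2 remainder 4; since the remainder is 4, round up to i = 3. First occurrence in the window: #4 on Jan 28, 1984 (3×13 = 39 days in).
Sep 16, 1984 is 271 days after the start; 271 ÷ 13 = 20 remainder 11. Last occurrence in the window: #21 on Sep 5, 1984.
Occurrences #4 through #21: 18 in total.

18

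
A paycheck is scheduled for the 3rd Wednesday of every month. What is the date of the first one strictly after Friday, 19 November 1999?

15 December 1999

November 1999 starts on a Monday; its first Wednesday is the 3rd, so the 3rd Wednesday is the 17th — 17 November 1999.
That is not after 19 November 1999, so look at December 1999.
December 1999 starts on a Wednesday; its first Wednesday is the 1st, so the 3rd Wednesday is the 15th — 15 December 1999.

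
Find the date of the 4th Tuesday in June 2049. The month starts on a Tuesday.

22 June 2049

June 2049 begins on a Tuesday, so the first Tuesday is June 1.
The 4th Tuesday is 3 weeks later: 1 + 21 = 22.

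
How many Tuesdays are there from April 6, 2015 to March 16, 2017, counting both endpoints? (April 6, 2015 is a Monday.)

April 6, 2015 is a Monday; the first Tuesday on or after it is April 7, 2015 (1 day later).
From April 7, 2015 to March 16, 2017: 268 + 366 + 75 = 709 days (rest of 2015, 2016, to March 16, 2017 in 2017).
709 ÷ 7 = 101 full weeks with remainder 2, so 101 more Tuesdays after the first → 102.

102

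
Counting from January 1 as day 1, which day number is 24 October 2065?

297

Days in months before October: 31 + 28 + 31 + 30 + 31 + 30 + 31 + 31 + 30 = 273.
Plus 24 days into October → day 297.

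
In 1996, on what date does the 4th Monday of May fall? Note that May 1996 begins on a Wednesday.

May 27, 1996

May 1996 begins on a Wednesday, so the first Monday is May 6 (5 days later).
The 4th Monday is 3 weeks later: 6 + 21 = 27.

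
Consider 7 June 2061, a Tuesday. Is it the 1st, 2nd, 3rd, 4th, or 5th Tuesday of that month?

1st

Day 7 falls in week ⌈7/7⌉ of the month.
Days 1–7 hold the 1st Tuesday, 8–14 the 2nd, 15–21 the 3rd, 22–28 the 4th, 29–31 the 5th.
7 is in the range for the 1st.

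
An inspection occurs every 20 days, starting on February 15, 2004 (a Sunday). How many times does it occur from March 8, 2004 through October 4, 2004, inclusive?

Occurrences land 20·i days after February 15, 2004 for i = 0, 1, 2, …
March 8, 2004 is 22 days after the start; 22 ÷ 20 = 1 remainder 2; since the remainder is 2, round up to i = 2. First occurrence in the window: #3 on March 26, 2004 (2×20 = 40 days in).
October 4, 2004 is 232 days after the start; 232 ÷ 20 = 11 remainder 12. Last occurrence in the window: #12 on September 22, 2004.
Occurrences #3 through #12: 10 in total.

10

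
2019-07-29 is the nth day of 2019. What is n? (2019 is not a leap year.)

Days in months before July: 31 + 28 + 31 + 30 + 31 + 30 = 181.
Plus 29 days into July → day 210.

210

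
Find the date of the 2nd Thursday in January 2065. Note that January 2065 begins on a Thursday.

8 January 2065

January 2065 begins on a Thursday, so the first Thursday is January 1.
The 2nd Thursday is 1 weeks later: 1 + 7 = 8.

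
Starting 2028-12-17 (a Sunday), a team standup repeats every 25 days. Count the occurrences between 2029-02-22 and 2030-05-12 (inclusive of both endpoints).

Occurrences land 25·i days after 2028-12-17 for i = 0, 1, 2, …
2029-02-22 is 67 days after the start; 67 ÷ 25 = 2 remainder 17; since the remainder is 17, round up to i = 3. First occurrence in the window: #4 on 2029-03-02 (3×25 = 75 days in).
2030-05-12 is 511 days after the start; 511 ÷ 25 = 20 remainder 11. Last occurrence in the window: #21 on 2030-05-01.
Occurrences #4 through #21: 18 in total.

18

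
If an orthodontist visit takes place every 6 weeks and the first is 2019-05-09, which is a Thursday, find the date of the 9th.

2020-04-09

The 9th occurrence is 8 intervals after the first: 8 × 42 = 336 days after 2019-05-09.
May has 31 days — 22 days to the end of May leaves 314.
June has 30 days (284 left).
July has 31 days (253 left).
August has 31 days (222 left).
September has 30 days (192 left).
October has 31 days (161 left).
November has 30 days (131 left).
December has 31 days (100 left).
January has 31 days (69 left).
February has 29 days (40 left).
March has 31 days (9 left).
9 days into April → 2020-04-09.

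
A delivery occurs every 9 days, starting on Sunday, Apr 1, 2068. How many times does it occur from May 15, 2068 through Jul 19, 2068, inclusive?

8

Occurrences land 9·i days after Apr 1, 2068 for i = 0, 1, 2, …
May 15, 2068 is 44 days after the start; 44 ÷ 9 = 4 remainder 8; since the remainder is 8, round up to i = 5. First occurrence in the window: #6 on May 16, 2068 (5×9 = 45 days in).
Jul 19, 2068 is 109 days after the start; 109 ÷ 9 = 12 remainder 1. Last occurrence in the window: #13 on Jul 18, 2068.
Occurrences #6 through #13: 8 in total.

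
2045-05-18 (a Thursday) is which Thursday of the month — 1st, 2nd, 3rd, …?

Day 18 falls in week ⌈18/7⌉ of the month.
Days 1–7 hold the 1st Thursday, 8–14 the 2nd, 15–21 the 3rd, 22–28 the 4th, 29–31 the 5th.
18 is in the range for the 3rd.

3rd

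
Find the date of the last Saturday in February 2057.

The first Saturday of February 2057 is February 3.
February 2057 has 28 days. Adding weeks: 3, 10, 17, 24 — the last one ≤ 28 is the 24th.

24 February 2057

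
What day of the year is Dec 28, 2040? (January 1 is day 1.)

Days in months before Dec: 31 + 29 + 31 + 30 + 31 + 30 + 31 + 31 + 30 + 31 + 30 = 335.
Plus 28 days into Dec → day 363.

363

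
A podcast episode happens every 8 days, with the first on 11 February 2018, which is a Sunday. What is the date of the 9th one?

16 April 2018

The 9th occurrence is 8 intervals after the first: 8 × 8 = 64 days after 11 February 2018.
February has 28 days — 17 days to the end of February leaves 47.
March has 31 days (16 left).
16 days into April → 16 April 2018.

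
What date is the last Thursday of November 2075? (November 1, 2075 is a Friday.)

2075-11-28

November 2075 begins on a Friday, so the first Thursday is November 7 (6 days later).
November 2075 has 30 days. Adding weeks: 7, 14, 21, 28 — the last one ≤ 30 is the 28th.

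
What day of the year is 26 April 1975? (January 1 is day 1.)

116

Days in months before April: 31 + 28 + 31 = 90.
Plus 26 days into April → day 116.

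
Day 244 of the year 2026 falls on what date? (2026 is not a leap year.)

Sep 1, 2026

Jan has 31 days (244 − 31 = 213 remain).
Feb has 28 days (213 − 28 = 185 remain).
Mar has 31 days (185 − 31 = 154 remain).
Apr has 30 days (154 − 30 = 124 remain).
May has 31 days (124 − 31 = 93 remain).
Jun has 30 days (93 − 30 = 63 remain).
Jul has 31 days (63 − 31 = 32 remain).
Aug has 31 days (32 − 31 = 1 remain).
1 into Sep → Sep 1.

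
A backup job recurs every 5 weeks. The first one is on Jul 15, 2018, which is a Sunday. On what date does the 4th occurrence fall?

The 4th occurrence is 3 intervals after the first: 3 × 35 = 105 days after Jul 15, 2018.
Jul has 31 days — 16 days to the end of Jul leaves 89.
Aug has 31 days (58 left).
Sep has 30 days (28 left).
28 days into Oct → Oct 28, 2018.

Oct 28, 2018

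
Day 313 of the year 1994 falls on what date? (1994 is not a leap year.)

Jan has 31 days (313 − 31 = 282 remain).
Feb has 28 days (282 − 28 = 254 remain).
Mar has 31 days (254 − 31 = 223 remain).
Apr has 30 days (223 − 30 = 193 remain).
May has 31 days (193 − 31 = 162 remain).
Jun has 30 days (162 − 30 = 132 remain).
Jul has 31 days (132 − 31 = 101 remain).
Aug has 31 days (101 − 31 = 70 remain).
Sep has 30 days (70 − 30 = 40 remain).
Oct has 31 days (40 − 31 = 9 remain).
9 into Nov → Nov 9.

Nov 9, 1994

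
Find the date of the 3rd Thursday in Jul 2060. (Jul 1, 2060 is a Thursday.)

Jul 2060 begins on a Thursday, so the first Thursday is Jul 1.
The 3rd Thursday is 2 weeks later: 1 + 14 = 15.

Jul 15, 2060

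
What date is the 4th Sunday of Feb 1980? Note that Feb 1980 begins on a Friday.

Feb 1980 begins on a Friday, so the first Sunday is Feb 3 (2 days later).
The 4th Sunday is 3 weeks later: 3 + 21 = 24.

Feb 24, 1980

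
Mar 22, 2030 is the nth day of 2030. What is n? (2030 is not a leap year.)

Days in months before Mar: 31 + 28 = 59.
Plus 22 days into Mar → day 81.

81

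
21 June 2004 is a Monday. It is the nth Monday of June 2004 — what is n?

3rd

Day 21 falls in week ⌈21/7⌉ of the month.
Days 1–7 hold the 1st Monday, 8–14 the 2nd, 15–21 the 3rd, 22–28 the 4th, 29–31 the 5th.
21 is in the range for the 3rd.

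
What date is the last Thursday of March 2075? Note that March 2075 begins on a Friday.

March 2075 begins on a Friday, so the first Thursday is March 7 (6 days later).
March 2075 has 31 days. Adding weeks: 7, 14, 21, 28 — the last one ≤ 31 is the 28th.

28 March 2075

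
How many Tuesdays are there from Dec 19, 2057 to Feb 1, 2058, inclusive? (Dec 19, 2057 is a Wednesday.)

Dec 19, 2057 is a Wednesday; the first Tuesday on or after it is Dec 25, 2057 (6 days later).
From Dec 25, 2057 to Feb 1, 2058: 6 + 31 + 1 = 38 days (rest of Dec, Jan, Feb).
38 ÷ 7 = 5 full weeks with remainder 3, so 5 more Tuesdays after the first → 6.

6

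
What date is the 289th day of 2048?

15 October 2048

January has 31 days (289 − 31 = 258 remain).
February has 29 days (258 − 29 = 229 remain).
March has 31 days (229 − 31 = 198 remain).
April has 30 days (198 − 30 = 168 remain).
May has 31 days (168 − 31 = 137 remain).
June has 30 days (137 − 30 = 107 remain).
July has 31 days (107 − 31 = 76 remain).
August has 31 days (76 − 31 = 45 remain).
September has 30 days (45 − 30 = 15 remain).
15 into October → October 15.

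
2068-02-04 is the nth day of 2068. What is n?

Days in months before February: 31 = 31.
Plus 4 days into February → day 35.

35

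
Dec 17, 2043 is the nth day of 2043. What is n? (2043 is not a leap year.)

Days in months before Dec: 31 + 28 + 31 + 30 + 31 + 30 + 31 + 31 + 30 + 31 + 30 = 334.
Plus 17 days into Dec → day 351.

351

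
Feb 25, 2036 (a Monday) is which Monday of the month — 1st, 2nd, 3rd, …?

Day 25 falls in week ⌈25/7⌉ of the month.
Days 1–7 hold the 1st Monday, 8–14 the 2nd, 15–21 the 3rd, 22–28 the 4th, 29–31 the 5th.
25 is in the range for the 4th.

4th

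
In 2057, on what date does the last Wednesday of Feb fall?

Feb 28, 2057

The first Wednesday of Feb 2057 is Feb 7.
Feb 2057 has 28 days. Adding weeks: 7, 14, 21, 28 — the last one ≤ 28 is the 28th.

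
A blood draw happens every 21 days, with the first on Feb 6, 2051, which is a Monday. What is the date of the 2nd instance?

Feb 27, 2051

The 2nd occurrence is 1 interval after the first: 1 × 21 = 21 days after Feb 6, 2051.
21 days later is Feb 27, 2051.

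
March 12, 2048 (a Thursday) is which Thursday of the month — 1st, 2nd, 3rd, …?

Day 12 falls in week ⌈12/7⌉ of the month.
Days 1–7 hold the 1st Thursday, 8–14 the 2nd, 15–21 the 3rd, 22–28 the 4th, 29–31 the 5th.
12 is in the range for the 2nd.

2nd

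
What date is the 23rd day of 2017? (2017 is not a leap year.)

Jan 23, 2017

23 into Jan → Jan 23.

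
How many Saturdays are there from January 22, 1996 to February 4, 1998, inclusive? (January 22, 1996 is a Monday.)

January 22, 1996 is a Monday; the first Saturday on or after it is January 27, 1996 (5 days later).
From January 27, 1996 to February 4, 1998: 339 + 365 + 35 = 739 days (rest of 1996, 1997, to February 4, 1998 in 1998).
739 ÷ 7 = 105 full weeks with remainder 4, so 105 more Saturdays after the first → 106.

106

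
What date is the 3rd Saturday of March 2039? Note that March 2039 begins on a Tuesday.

19 March 2039

March 2039 begins on a Tuesday, so the first Saturday is March 5 (4 days later).
The 3rd Saturday is 2 weeks later: 5 + 14 = 19.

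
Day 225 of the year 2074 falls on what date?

August 13, 2074

January has 31 days (225 − 31 = 194 remain).
February has 28 days (194 − 28 = 166 remain).
March has 31 days (166 − 31 = 135 remain).
April has 30 days (135 − 30 = 105 remain).
May has 31 days (105 − 31 = 74 remain).
June has 30 days (74 − 30 = 44 remain).
July has 31 days (44 − 31 = 13 remain).
13 into August → August 13.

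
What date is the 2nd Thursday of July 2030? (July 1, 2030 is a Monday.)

July 2030 begins on a Monday, so the first Thursday is July 4 (3 days later).
The 2nd Thursday is 1 weeks later: 4 + 7 = 11.

2030-07-11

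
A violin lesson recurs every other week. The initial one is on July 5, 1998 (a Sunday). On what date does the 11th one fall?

The 11th occurrence is 10 intervals after the first: 10 × 14 = 140 days after July 5, 1998.
July has 31 days — 26 days to the end of July leaves 114.
August has 31 days (83 left).
September has 30 days (53 left).
October has 31 days (22 left).
22 days into November → November 22, 1998.

November 22, 1998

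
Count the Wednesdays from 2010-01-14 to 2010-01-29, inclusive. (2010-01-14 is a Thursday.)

2

2010-01-14 is a Thursday; the first Wednesday on or after it is 2010-01-20 (6 days later).
From 2010-01-20 to 2010-01-29 is 29 − 20 = 9 days.
9 ÷ 7 = 1 full weeks with remainder 2, so 1 more Wednesdays after the first → 2.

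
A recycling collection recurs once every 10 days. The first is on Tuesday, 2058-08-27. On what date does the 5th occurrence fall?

2058-10-06

The 5th occurrence is 4 intervals after the first: 4 × 10 = 40 days after 2058-08-27.
August has 31 days — 4 days to the end of August leaves 36.
September has 30 days (6 left).
6 days into October → 2058-10-06.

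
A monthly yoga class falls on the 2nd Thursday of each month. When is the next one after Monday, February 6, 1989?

February 1989 starts on a Wednesday; its first Thursday is the 2nd, so the 2nd Thursday is the 9th — February 9, 1989.
February 9, 1989 is after February 6, 1989, so that is the next one.

February 9, 1989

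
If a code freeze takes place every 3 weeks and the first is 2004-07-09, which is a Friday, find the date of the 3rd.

2004-08-20

The 3rd occurrence is 2 intervals after the first: 2 × 21 = 42 days after 2004-07-09.
July has 31 days — 22 days to the end of July leaves 20.
20 days into August → 2004-08-20.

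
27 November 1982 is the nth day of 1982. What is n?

331

Days in months before November: 31 + 28 + 31 + 30 + 31 + 30 + 31 + 31 + 30 + 31 = 304.
Plus 27 days into November → day 331.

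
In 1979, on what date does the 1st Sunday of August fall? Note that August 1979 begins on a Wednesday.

August 1979 begins on a Wednesday, so the first Sunday is August 5 (4 days later).

1979-08-05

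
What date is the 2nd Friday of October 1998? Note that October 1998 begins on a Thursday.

9 October 1998

October 1998 begins on a Thursday, so the first Friday is October 2 (1 day later).
The 2nd Friday is 1 weeks later: 2 + 7 = 9.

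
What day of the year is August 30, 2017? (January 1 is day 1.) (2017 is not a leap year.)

242

Days in months before August: 31 + 28 + 31 + 30 + 31 + 30 + 31 = 212.
Plus 30 days into August → day 242.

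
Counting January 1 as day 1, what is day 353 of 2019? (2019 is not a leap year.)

2019-12-19

January has 31 days (353 − 31 = 322 remain).
February has 28 days (322 − 28 = 294 remain).
March has 31 days (294 − 31 = 263 remain).
April has 30 days (263 − 30 = 233 remain).
May has 31 days (233 − 31 = 202 remain).
June has 30 days (202 − 30 = 172 remain).
July has 31 days (172 − 31 = 141 remain).
August has 31 days (141 − 31 = 110 remain).
September has 30 days (110 − 30 = 80 remain).
October has 31 days (80 − 31 = 49 remain).
November has 30 days (49 − 30 = 19 remain).
19 into December → December 19.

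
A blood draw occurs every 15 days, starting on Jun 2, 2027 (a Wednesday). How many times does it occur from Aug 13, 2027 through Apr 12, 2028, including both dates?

17

Occurrences land 15·i days after Jun 2, 2027 for i = 0, 1, 2, …
Aug 13, 2027 is 72 days after the start; 72 ÷ 15 = 4 remainder 12; since the remainder is 12, round up to i = 5. First occurrence in the window: #6 on Aug 16, 2027 (5×15 = 75 days in).
Apr 12, 2028 is 315 days after the start; 315 ÷ 15 = 21 remainder 0. Last occurrence in the window: #22 on Apr 12, 2028.
Occurrences #6 through #22: 17 in total.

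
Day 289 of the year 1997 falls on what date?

Oct 16, 1997

Jan has 31 days (289 − 31 = 258 remain).
Feb has 28 days (258 − 28 = 230 remain).
Mar has 31 days (230 − 31 = 199 remain).
Apr has 30 days (199 − 30 = 169 remain).
May has 31 days (169 − 31 = 138 remain).
Jun has 30 days (138 − 30 = 108 remain).
Jul has 31 days (108 − 31 = 77 remain).
Aug has 31 days (77 − 31 = 46 remain).
Sep has 30 days (46 − 30 = 16 remain).
16 into Oct → Oct 16.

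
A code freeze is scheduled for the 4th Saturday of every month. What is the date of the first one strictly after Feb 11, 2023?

Feb 25, 2023

Feb 2023 starts on a Wednesday; its first Saturday is the 4th, so the 4th Saturday is the 25th — Feb 25, 2023.
Feb 25, 2023 is after Feb 11, 2023, so that is the next one.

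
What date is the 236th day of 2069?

January has 31 days (236 − 31 = 205 remain).
February has 28 days (205 − 28 = 177 remain).
March has 31 days (177 − 31 = 146 remain).
April has 30 days (146 − 30 = 116 remain).
May has 31 days (116 − 31 = 85 remain).
June has 30 days (85 − 30 = 55 remain).
July has 31 days (55 − 31 = 24 remain).
24 into August → August 24.

August 24, 2069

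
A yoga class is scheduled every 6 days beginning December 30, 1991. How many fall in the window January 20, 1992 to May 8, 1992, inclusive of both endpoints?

Occurrences land 6·i days after December 30, 1991 for i = 0, 1, 2, …
January 20, 1992 is 21 days after the start; 21 ÷ 6 = 3 remainder 3; since the remainder is 3, round up to i = 4. First occurrence in the window: #5 on January 23, 1992 (4×6 = 24 days in).
May 8, 1992 is 130 days after the start; 130 ÷ 6 = 21 remainder 4. Last occurrence in the window: #22 on May 4, 1992.
Occurrences #5 through #22: 18 in total.

18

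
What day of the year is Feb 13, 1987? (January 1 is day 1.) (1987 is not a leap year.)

Days in months before Feb: 31 = 31.
Plus 13 days into Feb → day 44.

44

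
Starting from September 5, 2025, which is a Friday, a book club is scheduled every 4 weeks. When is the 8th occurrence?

March 20, 2026

The 8th occurrence is 7 intervals after the first: 7 × 28 = 196 days after September 5, 2025.
September has 30 days — 25 days to the end of September leaves 171.
October has 31 days (140 left).
November has 30 days (110 left).
December has 31 days (79 left).
January has 31 days (48 left).
February has 28 days (20 left).
20 days into March → March 20, 2026.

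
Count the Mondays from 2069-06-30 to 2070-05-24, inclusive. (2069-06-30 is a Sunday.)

47

2069-06-30 is a Sunday; the first Monday on or after it is 2069-07-01 (1 day later).
From 2069-07-01 to 2070-05-24: 30 + 31 + 30 + 31 + 30 + 31 + 31 + 28 + 31 + 30 + 24 = 327 days (rest of July, August, September, October, November, December, January, February, March, April, May).
327 ÷ 7 = 46 full weeks with remainder 5, so 46 more Mondays after the first → 47.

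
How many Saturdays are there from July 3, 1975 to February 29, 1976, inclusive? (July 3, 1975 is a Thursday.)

35

July 3, 1975 is a Thursday; the first Saturday on or after it is July 5, 1975 (2 days later).
From July 5, 1975 to February 29, 1976: 26 + 31 + 30 + 31 + 30 + 31 + 31 + 29 = 239 days (rest of July, August, September, October, November, December, January, February).
239 ÷ 7 = 34 full weeks with remainder 1, so 34 more Saturdays after the first → 35.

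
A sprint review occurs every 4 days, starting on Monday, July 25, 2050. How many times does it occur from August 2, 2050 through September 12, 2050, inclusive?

Occurrences land 4·i days after July 25, 2050 for i = 0, 1, 2, …
August 2, 2050 is 8 days after the start; 8 ÷ 4 = 2 remainder 0. First occurrence in the window: #3 on August 2, 2050 (2×4 = 8 days in).
September 12, 2050 is 49 days after the start; 49 ÷ 4 = 12 remainder 1. Last occurrence in the window: #13 on September 11, 2050.
Occurrences #3 through #13: 11 in total.

11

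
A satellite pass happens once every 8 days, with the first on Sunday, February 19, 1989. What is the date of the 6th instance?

March 31, 1989

The 6th occurrence is 5 intervals after the first: 5 × 8 = 40 days after February 19, 1989.
February has 28 days — 9 days to the end of February leaves 31.
31 days into March → March 31, 1989.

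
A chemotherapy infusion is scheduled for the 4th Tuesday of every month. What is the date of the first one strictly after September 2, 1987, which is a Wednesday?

September 22, 1987

September 1987 starts on a Tuesday; its first Tuesday is the 1st, so the 4th Tuesday is the 22nd — September 22, 1987.
September 22, 1987 is after September 2, 1987, so that is the next one.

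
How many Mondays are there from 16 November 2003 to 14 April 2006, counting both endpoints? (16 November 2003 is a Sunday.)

16 November 2003 is a Sunday; the first Monday on or after it is 17 November 2003 (1 day later).
From 17 November 2003 to 14 April 2006: 44 + 366 + 365 + 104 = 879 days (rest of 2003, 2004, 2005, to 14 April 2006 in 2006).
879 ÷ 7 = 125 full weeks with remainder 4, so 125 more Mondays after the first → 126.

126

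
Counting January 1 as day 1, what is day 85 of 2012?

25 March 2012

January has 31 days (85 − 31 = 54 remain).
February has 29 days (54 − 29 = 25 remain).
25 into March → March 25.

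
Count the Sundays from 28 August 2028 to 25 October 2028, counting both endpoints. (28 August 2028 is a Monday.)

28 August 2028 is a Monday; the first Sunday on or after it is 3 September 2028 (6 days later).
From 3 September 2028 to 25 October 2028: 27 + 25 = 52 days (rest of September, October).
52 ÷ 7 = 7 full weeks with remainder 3, so 7 more Sundays after the first → 8.

8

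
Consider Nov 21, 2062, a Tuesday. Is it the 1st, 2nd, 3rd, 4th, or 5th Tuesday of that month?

Day 21 falls in week ⌈21/7⌉ of the month.
Days 1–7 hold the 1st Tuesday, 8–14 the 2nd, 15–21 the 3rd, 22–28 the 4th, 29–31 the 5th.
21 is in the range for the 3rd.

3rd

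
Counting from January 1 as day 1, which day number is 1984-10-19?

Days in months before October: 31 + 29 + 31 + 30 + 31 + 30 + 31 + 31 + 30 = 274.
Plus 19 days into October → day 293.

293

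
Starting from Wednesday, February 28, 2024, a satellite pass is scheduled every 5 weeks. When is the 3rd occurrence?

The 3rd occurrence is 2 intervals after the first: 2 × 35 = 70 days after February 28, 2024.
February has 29 days — 1 day to the end of February leaves 69.
March has 31 days (38 left).
April has 30 days (8 left).
8 days into May → May 8, 2024.

May 8, 2024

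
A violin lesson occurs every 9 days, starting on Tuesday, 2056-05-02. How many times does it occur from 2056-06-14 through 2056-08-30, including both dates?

9

Occurrences land 9·i days after 2056-05-02 for i = 0, 1, 2, …
2056-06-14 is 43 days after the start; 43 ÷ 9 = 4 remainder 7; since the remainder is 7, round up to i = 5. First occurrence in the window: #6 on 2056-06-16 (5×9 = 45 days in).
2056-08-30 is 120 days after the start; 120 ÷ 9 = 13 remainder 3. Last occurrence in the window: #14 on 2056-08-27.
Occurrences #6 through #14: 9 in total.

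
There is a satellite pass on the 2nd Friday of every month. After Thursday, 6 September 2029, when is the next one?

September 2029 starts on a Saturday; its first Friday is the 7th, so the 2nd Friday is the 14th — 14 September 2029.
14 September 2029 is after 6 September 2029, so that is the next one.

14 September 2029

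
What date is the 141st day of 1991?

Jan has 31 days (141 − 31 = 110 remain).
Feb has 28 days (110 − 28 = 82 remain).
Mar has 31 days (82 − 31 = 51 remain).
Apr has 30 days (51 − 30 = 21 remain).
21 into May → May 21.

May 21, 1991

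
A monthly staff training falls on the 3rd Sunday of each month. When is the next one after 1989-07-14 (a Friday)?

July 1989 starts on a Saturday; its first Sunday is the 2nd, so the 3rd Sunday is the 16th — 1989-07-16.
1989-07-16 is after 1989-07-14, so that is the next one.

1989-07-16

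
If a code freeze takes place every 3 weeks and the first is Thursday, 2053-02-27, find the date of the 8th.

The 8th occurrence is 7 intervals after the first: 7 × 21 = 147 days after 2053-02-27.
February has 28 days — 1 day to the end of February leaves 146.
March has 31 days (115 left).
April has 30 days (85 left).
May has 31 days (54 left).
June has 30 days (24 left).
24 days into July → 2053-07-24.

2053-07-24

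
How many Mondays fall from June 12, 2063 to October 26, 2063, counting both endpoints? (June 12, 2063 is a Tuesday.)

June 12, 2063 is a Tuesday; the first Monday on or after it is June 18, 2063 (6 days later).
From June 18, 2063 to October 26, 2063: 12 + 31 + 31 + 30 + 26 = 130 days (rest of June, July, August, September, October).
130 ÷ 7 = 18 full weeks with remainder 4, so 18 more Mondays after the first → 19.

19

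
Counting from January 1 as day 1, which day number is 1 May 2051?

Days in months before May: 31 + 28 + 31 + 30 = 120.
Plus 1 day into May → day 121.

121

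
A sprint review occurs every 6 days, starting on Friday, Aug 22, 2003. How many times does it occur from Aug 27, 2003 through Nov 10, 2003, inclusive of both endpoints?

13

Occurrences land 6·i days after Aug 22, 2003 for i = 0, 1, 2, …
Aug 27, 2003 is 5 days after the start; 5 ÷ 6 = 0 remainder 5; since the remainder is 5, round up to i = 1. First occurrence in the window: #2 on Aug 28, 2003 (1×6 = 6 days in).
Nov 10, 2003 is 80 days after the start; 80 ÷ 6 = 13 remainder 2. Last occurrence in the window: #14 on Nov 8, 2003.
Occurrences #2 through #14: 13 in total.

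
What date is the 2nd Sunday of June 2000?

The first Sunday of June 2000 is June 4.
The 2nd Sunday is 1 weeks later: 4 + 7 = 11.

2000-06-11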